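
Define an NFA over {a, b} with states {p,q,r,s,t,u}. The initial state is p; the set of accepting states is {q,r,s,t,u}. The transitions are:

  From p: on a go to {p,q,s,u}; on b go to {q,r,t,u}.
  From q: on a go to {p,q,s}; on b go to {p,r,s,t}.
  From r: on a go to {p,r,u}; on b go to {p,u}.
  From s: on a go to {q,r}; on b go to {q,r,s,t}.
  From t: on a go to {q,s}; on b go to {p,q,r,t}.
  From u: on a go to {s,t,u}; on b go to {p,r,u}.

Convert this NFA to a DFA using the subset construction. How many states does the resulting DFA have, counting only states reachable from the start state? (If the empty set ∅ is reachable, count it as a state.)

Start state of the DFA: {p}.
{p} --a--> {p,q,s,u}  [new]
{p} --b--> {q,r,t,u}  [new]
{p,q,s,u} --a--> {p,q,r,s,t,u}  [new]
{p,q,s,u} --b--> {p,q,r,s,t,u}  [seen]
{q,r,t,u} --a--> {p,q,r,s,t,u}  [seen]
{q,r,t,u} --b--> {p,q,r,s,t,u}  [seen]
{p,q,r,s,t,u} --a--> {p,q,r,s,t,u}  [seen]
{p,q,r,s,t,u} --b--> {p,q,r,s,t,u}  [seen]
Reachable DFA states: {p}, {p,q,s,u}, {q,r,t,u}, {p,q,r,s,t,u}.

4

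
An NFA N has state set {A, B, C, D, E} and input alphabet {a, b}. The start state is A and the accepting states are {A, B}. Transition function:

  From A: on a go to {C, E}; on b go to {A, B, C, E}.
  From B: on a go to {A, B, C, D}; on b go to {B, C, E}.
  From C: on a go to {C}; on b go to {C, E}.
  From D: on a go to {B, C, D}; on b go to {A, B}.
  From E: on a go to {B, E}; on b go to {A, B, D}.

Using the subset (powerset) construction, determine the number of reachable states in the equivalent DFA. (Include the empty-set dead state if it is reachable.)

5

Start state of the DFA: {A}.
{A} --a--> {C, E}  [new]
{A} --b--> {A, B, C, E}  [new]
{C, E} --a--> {B, C, E}  [new]
{C, E} --b--> {A, B, C, D, E}  [new]
{A, B, C, E} --a--> {A, B, C, D, E}  [seen]
{A, B, C, E} --b--> {A, B, C, D, E}  [seen]
{B, C, E} --a--> {A, B, C, D, E}  [seen]
{B, C, E} --b--> {A, B, C, D, E}  [seen]
{A, B, C, D, E} --a--> {A, B, C, D, E}  [seen]
{A, B, C, D, E} --b--> {A, B, C, D, E}  [seen]
Reachable DFA states: {A}, {C, E}, {A, B, C, E}, {B, C, E}, {A, B, C, D, E}.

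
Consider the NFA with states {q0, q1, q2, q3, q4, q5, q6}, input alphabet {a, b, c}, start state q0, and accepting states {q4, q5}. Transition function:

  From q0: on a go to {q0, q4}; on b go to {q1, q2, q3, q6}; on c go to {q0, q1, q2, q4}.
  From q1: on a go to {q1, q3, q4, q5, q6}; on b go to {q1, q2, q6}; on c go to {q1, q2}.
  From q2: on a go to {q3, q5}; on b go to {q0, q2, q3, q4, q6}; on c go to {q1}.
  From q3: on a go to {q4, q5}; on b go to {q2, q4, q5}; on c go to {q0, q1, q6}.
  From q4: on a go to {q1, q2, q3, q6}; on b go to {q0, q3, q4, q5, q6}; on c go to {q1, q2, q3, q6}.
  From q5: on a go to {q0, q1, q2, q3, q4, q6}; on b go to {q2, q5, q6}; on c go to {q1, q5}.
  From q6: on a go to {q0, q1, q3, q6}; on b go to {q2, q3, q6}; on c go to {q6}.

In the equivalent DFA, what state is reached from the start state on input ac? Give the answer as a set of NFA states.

{q0, q1, q2, q3, q4, q6}

Start: {q0}.
δ(q0,a) = {q0, q4}.
Union: {q0, q4}.
After a: {q0, q4}.
δ(q0,c) = {q0, q1, q2, q4}; δ(q4,c) = {q1, q2, q3, q6}.
Union: {q0, q1, q2, q3, q4, q6}.
After c: {q0, q1, q2, q3, q4, q6}.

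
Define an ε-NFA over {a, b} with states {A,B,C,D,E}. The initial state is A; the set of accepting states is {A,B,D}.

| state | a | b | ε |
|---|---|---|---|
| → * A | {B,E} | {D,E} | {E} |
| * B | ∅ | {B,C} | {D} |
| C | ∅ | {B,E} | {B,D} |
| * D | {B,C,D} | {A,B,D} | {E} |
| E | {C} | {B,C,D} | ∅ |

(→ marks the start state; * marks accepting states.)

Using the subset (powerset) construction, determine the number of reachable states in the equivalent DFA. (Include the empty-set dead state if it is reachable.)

Start state of the DFA: {A,E} (ε-closure of the NFA start).
{A,E} --a--> {B,C,D,E}  [new]
{A,E} --b--> {B,C,D,E}  [seen]
{B,C,D,E} --a--> {B,C,D,E}  [seen]
{B,C,D,E} --b--> {A,B,C,D,E}  [new]
{A,B,C,D,E} --a--> {B,C,D,E}  [seen]
{A,B,C,D,E} --b--> {A,B,C,D,E}  [seen]
Reachable DFA states: {A,E}, {B,C,D,E}, {A,B,C,D,E}.

3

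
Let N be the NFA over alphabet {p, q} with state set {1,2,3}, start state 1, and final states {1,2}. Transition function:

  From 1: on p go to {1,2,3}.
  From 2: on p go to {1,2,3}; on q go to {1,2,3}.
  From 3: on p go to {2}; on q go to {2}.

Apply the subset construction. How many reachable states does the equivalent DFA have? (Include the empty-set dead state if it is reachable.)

Start state of the DFA: {1}.
{1} --p--> {1,2,3}  [new]
{1} --q--> ∅  [new]
{1,2,3} --p--> {1,2,3}  [seen]
{1,2,3} --q--> {1,2,3}  [seen]
∅ --p--> ∅  [seen]
∅ --q--> ∅  [seen]
Reachable DFA states: {1}, {1,2,3}, ∅.

3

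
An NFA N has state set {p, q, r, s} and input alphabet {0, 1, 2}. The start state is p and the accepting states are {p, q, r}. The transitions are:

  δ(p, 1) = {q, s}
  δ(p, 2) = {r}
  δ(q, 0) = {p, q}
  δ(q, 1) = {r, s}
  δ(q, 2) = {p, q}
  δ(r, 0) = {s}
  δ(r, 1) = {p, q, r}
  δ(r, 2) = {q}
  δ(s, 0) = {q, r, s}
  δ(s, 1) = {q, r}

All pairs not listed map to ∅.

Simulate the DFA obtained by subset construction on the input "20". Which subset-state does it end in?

{s}

Start: {p}.
δ(p,2) = {r}.
Union: {r}.
After 2: {r}.
δ(r,0) = {s}.
Union: {s}.
After 0: {s}.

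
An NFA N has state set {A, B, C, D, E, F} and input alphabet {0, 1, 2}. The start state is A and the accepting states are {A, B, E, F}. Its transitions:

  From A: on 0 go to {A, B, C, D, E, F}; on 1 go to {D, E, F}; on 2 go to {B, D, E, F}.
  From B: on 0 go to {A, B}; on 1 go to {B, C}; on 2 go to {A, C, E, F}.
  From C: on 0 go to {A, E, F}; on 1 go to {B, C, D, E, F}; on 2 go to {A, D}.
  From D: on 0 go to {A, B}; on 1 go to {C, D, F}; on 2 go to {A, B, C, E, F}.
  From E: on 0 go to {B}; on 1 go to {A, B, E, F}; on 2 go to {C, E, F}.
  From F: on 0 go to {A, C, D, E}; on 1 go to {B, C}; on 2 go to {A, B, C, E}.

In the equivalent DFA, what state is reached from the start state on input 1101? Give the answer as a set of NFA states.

{A, B, C, D, E, F}

Start: {A}.
δ(A,1) = {D, E, F}.
Union: {D, E, F}.
After 1: {D, E, F}.
δ(D,1) = {C, D, F}; δ(E,1) = {A, B, E, F}; δ(F,1) = {B, C}.
Union: {A, B, C, D, E, F}.
After 1: {A, B, C, D, E, F}.
δ(A,0) = {A, B, C, D, E, F}; δ(B,0) = {A, B}; δ(C,0) = {A, E, F}; δ(D,0) = {A, B}; δ(E,0) = {B}; δ(F,0) = {A, C, D, E}.
Union: {A, B, C, D, E, F}.
After 0: {A, B, C, D, E, F}.
δ(A,1) = {D, E, F}; δ(B,1) = {B, C}; δ(C,1) = {B, C, D, E, F}; δ(D,1) = {C, D, F}; δ(E,1) = {A, B, E, F}; δ(F,1) = {B, C}.
Union: {A, B, C, D, E, F}.
After 1: {A, B, C, D, E, F}.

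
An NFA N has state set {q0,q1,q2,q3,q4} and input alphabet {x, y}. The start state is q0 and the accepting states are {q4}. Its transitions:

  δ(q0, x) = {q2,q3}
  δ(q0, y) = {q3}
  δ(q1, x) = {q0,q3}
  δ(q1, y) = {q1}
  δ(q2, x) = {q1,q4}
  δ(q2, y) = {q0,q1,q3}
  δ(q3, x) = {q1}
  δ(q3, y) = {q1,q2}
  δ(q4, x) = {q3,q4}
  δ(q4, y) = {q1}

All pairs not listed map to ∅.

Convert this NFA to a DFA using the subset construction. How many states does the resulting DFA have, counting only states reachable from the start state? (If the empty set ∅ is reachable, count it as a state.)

Start state of the DFA: {q0}.
{q0} --x--> {q2,q3}  [new]
{q0} --y--> {q3}  [new]
{q2,q3} --x--> {q1,q4}  [new]
{q2,q3} --y--> {q0,q1,q2,q3}  [new]
{q3} --x--> {q1}  [new]
{q3} --y--> {q1,q2}  [new]
{q1,q4} --x--> {q0,q3,q4}  [new]
{q1,q4} --y--> {q1}  [seen]
{q0,q1,q2,q3} --x--> {q0,q1,q2,q3,q4}  [new]
{q0,q1,q2,q3} --y--> {q0,q1,q2,q3}  [seen]
{q1} --x--> {q0,q3}  [new]
{q1} --y--> {q1}  [seen]
{q1,q2} --x--> {q0,q1,q3,q4}  [new]
{q1,q2} --y--> {q0,q1,q3}  [new]
{q0,q3,q4} --x--> {q1,q2,q3,q4}  [new]
{q0,q3,q4} --y--> {q1,q2,q3}  [new]
{q0,q1,q2,q3,q4} --x--> {q0,q1,q2,q3,q4}  [seen]
{q0,q1,q2,q3,q4} --y--> {q0,q1,q2,q3}  [seen]
{q0,q3} --x--> {q1,q2,q3}  [seen]
{q0,q3} --y--> {q1,q2,q3}  [seen]
{q0,q1,q3,q4} --x--> {q0,q1,q2,q3,q4}  [seen]
{q0,q1,q3,q4} --y--> {q1,q2,q3}  [seen]
{q0,q1,q3} --x--> {q0,q1,q2,q3}  [seen]
{q0,q1,q3} --y--> {q1,q2,q3}  [seen]
{q1,q2,q3,q4} --x--> {q0,q1,q3,q4}  [seen]
{q1,q2,q3,q4} --y--> {q0,q1,q2,q3}  [seen]
{q1,q2,q3} --x--> {q0,q1,q3,q4}  [seen]
{q1,q2,q3} --y--> {q0,q1,q2,q3}  [seen]
Reachable DFA states: {q0}, {q2,q3}, {q3}, {q1,q4}, {q0,q1,q2,q3}, {q1}, {q1,q2}, {q0,q3,q4}, {q0,q1,q2,q3,q4}, {q0,q3}, {q0,q1,q3,q4}, {q0,q1,q3}, {q1,q2,q3,q4}, {q1,q2,q3}.

14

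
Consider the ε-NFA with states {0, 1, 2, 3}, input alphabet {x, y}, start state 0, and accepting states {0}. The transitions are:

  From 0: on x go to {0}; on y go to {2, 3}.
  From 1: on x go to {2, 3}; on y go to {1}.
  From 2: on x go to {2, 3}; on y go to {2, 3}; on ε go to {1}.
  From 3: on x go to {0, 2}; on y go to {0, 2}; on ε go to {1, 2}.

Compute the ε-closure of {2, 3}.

Begin with {2, 3}.
2 →ε {1}; add 1.
ε-closure = {1, 2, 3}.

{1, 2, 3}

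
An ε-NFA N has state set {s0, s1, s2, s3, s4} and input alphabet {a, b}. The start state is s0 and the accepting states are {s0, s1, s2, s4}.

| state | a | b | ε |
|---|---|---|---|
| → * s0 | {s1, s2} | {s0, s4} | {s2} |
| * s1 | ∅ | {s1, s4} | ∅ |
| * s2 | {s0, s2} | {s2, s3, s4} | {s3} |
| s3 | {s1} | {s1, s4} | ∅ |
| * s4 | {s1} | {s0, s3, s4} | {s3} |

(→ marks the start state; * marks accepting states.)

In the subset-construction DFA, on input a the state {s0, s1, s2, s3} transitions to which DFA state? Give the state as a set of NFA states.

δ(s0,a) = {s1, s2}; δ(s1,a) = ∅; δ(s2,a) = {s0, s2}; δ(s3,a) = {s1}.
Union: {s0, s1, s2}.
ε-closure gives {s0, s1, s2, s3}.

{s0, s1, s2, s3}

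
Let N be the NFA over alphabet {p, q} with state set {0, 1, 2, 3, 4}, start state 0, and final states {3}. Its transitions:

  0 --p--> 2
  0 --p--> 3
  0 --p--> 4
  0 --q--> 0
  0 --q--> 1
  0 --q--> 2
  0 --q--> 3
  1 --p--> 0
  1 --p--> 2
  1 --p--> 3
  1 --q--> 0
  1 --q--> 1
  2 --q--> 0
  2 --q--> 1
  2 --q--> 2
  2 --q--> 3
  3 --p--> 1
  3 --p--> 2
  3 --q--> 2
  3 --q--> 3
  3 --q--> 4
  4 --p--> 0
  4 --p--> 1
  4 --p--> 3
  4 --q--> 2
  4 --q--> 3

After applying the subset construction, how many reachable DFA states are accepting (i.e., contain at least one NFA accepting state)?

Start state of the DFA: {0}.
{0} --p--> {2, 3, 4}  [new]
{0} --q--> {0, 1, 2, 3}  [new]
{2, 3, 4} --p--> {0, 1, 2, 3}  [seen]
{2, 3, 4} --q--> {0, 1, 2, 3, 4}  [new]
{0, 1, 2, 3} --p--> {0, 1, 2, 3, 4}  [seen]
{0, 1, 2, 3} --q--> {0, 1, 2, 3, 4}  [seen]
{0, 1, 2, 3, 4} --p--> {0, 1, 2, 3, 4}  [seen]
{0, 1, 2, 3, 4} --q--> {0, 1, 2, 3, 4}  [seen]
Reachable DFA states: {0}, {2, 3, 4}, {0, 1, 2, 3}, {0, 1, 2, 3, 4}.
Accepting DFA states (contain an NFA accepting state): {2, 3, 4}, {0, 1, 2, 3}, {0, 1, 2, 3, 4}.

3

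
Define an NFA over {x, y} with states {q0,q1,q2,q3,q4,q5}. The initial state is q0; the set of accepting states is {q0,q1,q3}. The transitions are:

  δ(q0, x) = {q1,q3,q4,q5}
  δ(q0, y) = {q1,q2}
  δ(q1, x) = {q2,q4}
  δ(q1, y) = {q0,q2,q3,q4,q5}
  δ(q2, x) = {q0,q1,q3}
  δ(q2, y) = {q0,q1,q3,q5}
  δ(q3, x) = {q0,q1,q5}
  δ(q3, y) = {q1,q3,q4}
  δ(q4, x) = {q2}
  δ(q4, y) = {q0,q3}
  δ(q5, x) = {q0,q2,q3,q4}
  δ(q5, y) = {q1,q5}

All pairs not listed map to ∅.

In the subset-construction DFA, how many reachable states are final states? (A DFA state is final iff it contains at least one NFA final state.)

5

Start state of the DFA: {q0}.
{q0} --x--> {q1,q3,q4,q5}  [new]
{q0} --y--> {q1,q2}  [new]
{q1,q3,q4,q5} --x--> {q0,q1,q2,q3,q4,q5}  [new]
{q1,q3,q4,q5} --y--> {q0,q1,q2,q3,q4,q5}  [seen]
{q1,q2} --x--> {q0,q1,q2,q3,q4}  [new]
{q1,q2} --y--> {q0,q1,q2,q3,q4,q5}  [seen]
{q0,q1,q2,q3,q4,q5} --x--> {q0,q1,q2,q3,q4,q5}  [seen]
{q0,q1,q2,q3,q4,q5} --y--> {q0,q1,q2,q3,q4,q5}  [seen]
{q0,q1,q2,q3,q4} --x--> {q0,q1,q2,q3,q4,q5}  [seen]
{q0,q1,q2,q3,q4} --y--> {q0,q1,q2,q3,q4,q5}  [seen]
Reachable DFA states: {q0}, {q1,q3,q4,q5}, {q1,q2}, {q0,q1,q2,q3,q4,q5}, {q0,q1,q2,q3,q4}.
Accepting DFA states (contain an NFA accepting state): {q0}, {q1,q3,q4,q5}, {q1,q2}, {q0,q1,q2,q3,q4,q5}, {q0,q1,q2,q3,q4}.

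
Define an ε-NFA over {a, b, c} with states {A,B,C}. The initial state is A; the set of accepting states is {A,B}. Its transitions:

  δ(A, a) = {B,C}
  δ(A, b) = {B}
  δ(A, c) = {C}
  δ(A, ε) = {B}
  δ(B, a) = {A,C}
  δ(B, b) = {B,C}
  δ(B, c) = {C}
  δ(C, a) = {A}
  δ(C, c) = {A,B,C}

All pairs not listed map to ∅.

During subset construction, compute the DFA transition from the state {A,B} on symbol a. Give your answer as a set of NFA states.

δ(A,a) = {B,C}; δ(B,a) = {A,C}.
Union: {A,B,C}.

{A,B,C}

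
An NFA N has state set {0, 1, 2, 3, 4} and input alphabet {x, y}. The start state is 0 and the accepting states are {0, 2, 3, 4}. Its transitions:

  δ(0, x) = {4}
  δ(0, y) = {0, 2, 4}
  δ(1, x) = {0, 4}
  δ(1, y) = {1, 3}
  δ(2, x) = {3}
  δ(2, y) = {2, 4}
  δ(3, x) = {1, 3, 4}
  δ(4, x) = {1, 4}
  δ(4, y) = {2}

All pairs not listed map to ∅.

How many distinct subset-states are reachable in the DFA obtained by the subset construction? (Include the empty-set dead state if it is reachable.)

14

Start state of the DFA: {0}.
{0} --x--> {4}  [new]
{0} --y--> {0, 2, 4}  [new]
{4} --x--> {1, 4}  [new]
{4} --y--> {2}  [new]
{0, 2, 4} --x--> {1, 3, 4}  [new]
{0, 2, 4} --y--> {0, 2, 4}  [seen]
{1, 4} --x--> {0, 1, 4}  [new]
{1, 4} --y--> {1, 2, 3}  [new]
{2} --x--> {3}  [new]
{2} --y--> {2, 4}  [new]
{1, 3, 4} --x--> {0, 1, 3, 4}  [new]
{1, 3, 4} --y--> {1, 2, 3}  [seen]
{0, 1, 4} --x--> {0, 1, 4}  [seen]
{0, 1, 4} --y--> {0, 1, 2, 3, 4}  [new]
{1, 2, 3} --x--> {0, 1, 3, 4}  [seen]
{1, 2, 3} --y--> {1, 2, 3, 4}  [new]
{3} --x--> {1, 3, 4}  [seen]
{3} --y--> ∅  [new]
{2, 4} --x--> {1, 3, 4}  [seen]
{2, 4} --y--> {2, 4}  [seen]
{0, 1, 3, 4} --x--> {0, 1, 3, 4}  [seen]
{0, 1, 3, 4} --y--> {0, 1, 2, 3, 4}  [seen]
{0, 1, 2, 3, 4} --x--> {0, 1, 3, 4}  [seen]
{0, 1, 2, 3, 4} --y--> {0, 1, 2, 3, 4}  [seen]
{1, 2, 3, 4} --x--> {0, 1, 3, 4}  [seen]
{1, 2, 3, 4} --y--> {1, 2, 3, 4}  [seen]
∅ --x--> ∅  [seen]
∅ --y--> ∅  [seen]
Reachable DFA states: {0}, {4}, {0, 2, 4}, {1, 4}, {2}, {1, 3, 4}, {0, 1, 4}, {1, 2, 3}, {3}, {2, 4}, {0, 1, 3, 4}, {0, 1, 2, 3, 4}, {1, 2, 3, 4}, ∅.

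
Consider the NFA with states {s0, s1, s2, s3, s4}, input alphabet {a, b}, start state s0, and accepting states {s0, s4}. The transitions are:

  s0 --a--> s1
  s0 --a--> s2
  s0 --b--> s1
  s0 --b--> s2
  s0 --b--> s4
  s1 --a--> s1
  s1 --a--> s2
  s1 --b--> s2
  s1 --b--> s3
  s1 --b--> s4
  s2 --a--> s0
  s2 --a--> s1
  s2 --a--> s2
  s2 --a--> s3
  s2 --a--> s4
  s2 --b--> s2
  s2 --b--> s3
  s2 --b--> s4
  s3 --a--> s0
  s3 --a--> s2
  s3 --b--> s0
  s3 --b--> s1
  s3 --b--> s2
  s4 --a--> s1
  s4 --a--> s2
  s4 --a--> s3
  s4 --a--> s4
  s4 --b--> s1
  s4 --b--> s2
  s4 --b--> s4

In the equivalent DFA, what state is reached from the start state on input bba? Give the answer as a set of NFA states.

{s0, s1, s2, s3, s4}

Start: {s0}.
δ(s0,b) = {s1, s2, s4}.
Union: {s1, s2, s4}.
After b: {s1, s2, s4}.
δ(s1,b) = {s2, s3, s4}; δ(s2,b) = {s2, s3, s4}; δ(s4,b) = {s1, s2, s4}.
Union: {s1, s2, s3, s4}.
After b: {s1, s2, s3, s4}.
δ(s1,a) = {s1, s2}; δ(s2,a) = {s0, s1, s2, s3, s4}; δ(s3,a) = {s0, s2}; δ(s4,a) = {s1, s2, s3, s4}.
Union: {s0, s1, s2, s3, s4}.
After a: {s0, s1, s2, s3, s4}.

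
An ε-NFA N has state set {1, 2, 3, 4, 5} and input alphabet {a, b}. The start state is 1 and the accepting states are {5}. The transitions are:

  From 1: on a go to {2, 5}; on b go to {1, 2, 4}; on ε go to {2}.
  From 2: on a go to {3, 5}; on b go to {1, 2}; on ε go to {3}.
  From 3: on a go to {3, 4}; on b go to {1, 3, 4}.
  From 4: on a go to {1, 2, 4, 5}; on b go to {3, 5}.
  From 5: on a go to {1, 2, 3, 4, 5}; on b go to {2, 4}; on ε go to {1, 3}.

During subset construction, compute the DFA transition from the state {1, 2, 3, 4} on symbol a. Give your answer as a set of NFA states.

{1, 2, 3, 4, 5}

δ(1,a) = {2, 5}; δ(2,a) = {3, 5}; δ(3,a) = {3, 4}; δ(4,a) = {1, 2, 4, 5}.
Union: {1, 2, 3, 4, 5}.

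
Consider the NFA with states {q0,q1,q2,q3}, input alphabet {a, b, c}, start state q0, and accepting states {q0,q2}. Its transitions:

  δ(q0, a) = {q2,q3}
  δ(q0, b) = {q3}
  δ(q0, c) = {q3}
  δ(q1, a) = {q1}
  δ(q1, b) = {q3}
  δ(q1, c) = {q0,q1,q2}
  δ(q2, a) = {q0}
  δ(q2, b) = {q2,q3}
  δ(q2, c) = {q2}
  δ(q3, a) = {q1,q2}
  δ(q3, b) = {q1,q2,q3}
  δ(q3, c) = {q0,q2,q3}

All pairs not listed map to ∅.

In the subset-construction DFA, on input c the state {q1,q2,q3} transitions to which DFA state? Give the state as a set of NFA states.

{q0,q1,q2,q3}

δ(q1,c) = {q0,q1,q2}; δ(q2,c) = {q2}; δ(q3,c) = {q0,q2,q3}.
Union: {q0,q1,q2,q3}.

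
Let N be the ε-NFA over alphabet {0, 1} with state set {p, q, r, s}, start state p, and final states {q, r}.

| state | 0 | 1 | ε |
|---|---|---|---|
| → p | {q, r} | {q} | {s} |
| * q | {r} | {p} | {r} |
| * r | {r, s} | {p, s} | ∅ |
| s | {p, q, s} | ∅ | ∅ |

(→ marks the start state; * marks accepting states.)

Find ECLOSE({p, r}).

Begin with {p, r}.
p →ε {s}; add s.
ε-closure = {p, r, s}.

{p, r, s}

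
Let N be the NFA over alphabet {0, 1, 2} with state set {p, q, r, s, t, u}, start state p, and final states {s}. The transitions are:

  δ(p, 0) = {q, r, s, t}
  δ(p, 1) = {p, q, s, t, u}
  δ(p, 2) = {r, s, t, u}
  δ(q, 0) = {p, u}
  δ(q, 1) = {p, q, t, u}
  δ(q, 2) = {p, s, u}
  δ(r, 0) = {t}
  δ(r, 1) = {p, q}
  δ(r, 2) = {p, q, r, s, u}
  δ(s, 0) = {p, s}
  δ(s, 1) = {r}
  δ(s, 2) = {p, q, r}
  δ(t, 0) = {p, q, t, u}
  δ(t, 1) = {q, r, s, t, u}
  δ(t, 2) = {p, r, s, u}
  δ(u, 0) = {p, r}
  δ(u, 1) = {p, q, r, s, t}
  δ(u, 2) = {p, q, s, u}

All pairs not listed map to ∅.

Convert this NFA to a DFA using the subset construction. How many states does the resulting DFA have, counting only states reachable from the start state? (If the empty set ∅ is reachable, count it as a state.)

6

Start state of the DFA: {p}.
{p} --0--> {q, r, s, t}  [new]
{p} --1--> {p, q, s, t, u}  [new]
{p} --2--> {r, s, t, u}  [new]
{q, r, s, t} --0--> {p, q, s, t, u}  [seen]
{q, r, s, t} --1--> {p, q, r, s, t, u}  [new]
{q, r, s, t} --2--> {p, q, r, s, u}  [new]
{p, q, s, t, u} --0--> {p, q, r, s, t, u}  [seen]
{p, q, s, t, u} --1--> {p, q, r, s, t, u}  [seen]
{p, q, s, t, u} --2--> {p, q, r, s, t, u}  [seen]
{r, s, t, u} --0--> {p, q, r, s, t, u}  [seen]
{r, s, t, u} --1--> {p, q, r, s, t, u}  [seen]
{r, s, t, u} --2--> {p, q, r, s, u}  [seen]
{p, q, r, s, t, u} --0--> {p, q, r, s, t, u}  [seen]
{p, q, r, s, t, u} --1--> {p, q, r, s, t, u}  [seen]
{p, q, r, s, t, u} --2--> {p, q, r, s, t, u}  [seen]
{p, q, r, s, u} --0--> {p, q, r, s, t, u}  [seen]
{p, q, r, s, u} --1--> {p, q, r, s, t, u}  [seen]
{p, q, r, s, u} --2--> {p, q, r, s, t, u}  [seen]
Reachable DFA states: {p}, {q, r, s, t}, {p, q, s, t, u}, {r, s, t, u}, {p, q, r, s, t, u}, {p, q, r, s, u}.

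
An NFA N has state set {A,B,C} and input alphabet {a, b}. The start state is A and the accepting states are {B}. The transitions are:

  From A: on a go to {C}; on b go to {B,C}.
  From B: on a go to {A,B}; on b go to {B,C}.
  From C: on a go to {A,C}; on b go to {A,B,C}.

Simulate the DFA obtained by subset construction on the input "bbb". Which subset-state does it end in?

{A,B,C}

Start: {A}.
δ(A,b) = {B,C}.
Union: {B,C}.
After b: {B,C}.
δ(B,b) = {B,C}; δ(C,b) = {A,B,C}.
Union: {A,B,C}.
After b: {A,B,C}.
δ(A,b) = {B,C}; δ(B,b) = {B,C}; δ(C,b) = {A,B,C}.
Union: {A,B,C}.
After b: {A,B,C}.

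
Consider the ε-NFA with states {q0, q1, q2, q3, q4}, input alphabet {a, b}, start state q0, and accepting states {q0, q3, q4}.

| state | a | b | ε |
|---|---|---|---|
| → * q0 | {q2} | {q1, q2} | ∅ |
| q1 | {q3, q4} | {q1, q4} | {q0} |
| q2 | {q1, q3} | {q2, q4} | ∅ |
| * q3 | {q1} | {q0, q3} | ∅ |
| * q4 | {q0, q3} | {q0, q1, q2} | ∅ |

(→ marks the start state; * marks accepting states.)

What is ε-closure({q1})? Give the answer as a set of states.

Begin with {q1}.
q1 →ε {q0}; add q0.
ε-closure = {q0, q1}.

{q0, q1}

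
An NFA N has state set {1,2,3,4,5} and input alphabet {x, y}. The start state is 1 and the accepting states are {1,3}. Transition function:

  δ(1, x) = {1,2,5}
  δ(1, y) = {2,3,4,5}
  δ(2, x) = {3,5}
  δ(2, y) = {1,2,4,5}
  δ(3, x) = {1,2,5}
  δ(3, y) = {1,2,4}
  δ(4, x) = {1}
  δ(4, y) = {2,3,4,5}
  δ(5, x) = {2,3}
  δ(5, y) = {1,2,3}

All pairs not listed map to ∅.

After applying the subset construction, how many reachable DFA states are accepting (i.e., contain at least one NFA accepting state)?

Start state of the DFA: {1}.
{1} --x--> {1,2,5}  [new]
{1} --y--> {2,3,4,5}  [new]
{1,2,5} --x--> {1,2,3,5}  [new]
{1,2,5} --y--> {1,2,3,4,5}  [new]
{2,3,4,5} --x--> {1,2,3,5}  [seen]
{2,3,4,5} --y--> {1,2,3,4,5}  [seen]
{1,2,3,5} --x--> {1,2,3,5}  [seen]
{1,2,3,5} --y--> {1,2,3,4,5}  [seen]
{1,2,3,4,5} --x--> {1,2,3,5}  [seen]
{1,2,3,4,5} --y--> {1,2,3,4,5}  [seen]
Reachable DFA states: {1}, {1,2,5}, {2,3,4,5}, {1,2,3,5}, {1,2,3,4,5}.
Accepting DFA states (contain an NFA accepting state): {1}, {1,2,5}, {2,3,4,5}, {1,2,3,5}, {1,2,3,4,5}.

5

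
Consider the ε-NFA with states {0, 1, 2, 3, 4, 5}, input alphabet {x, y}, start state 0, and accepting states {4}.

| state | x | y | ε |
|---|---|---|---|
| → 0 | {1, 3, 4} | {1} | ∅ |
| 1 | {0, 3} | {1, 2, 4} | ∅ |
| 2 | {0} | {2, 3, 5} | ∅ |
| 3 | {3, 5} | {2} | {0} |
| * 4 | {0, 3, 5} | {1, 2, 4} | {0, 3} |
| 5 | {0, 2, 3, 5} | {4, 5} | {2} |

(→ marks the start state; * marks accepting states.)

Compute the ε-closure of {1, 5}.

Begin with {1, 5}.
5 →ε {2}; add 2.
ε-closure = {1, 2, 5}.

{1, 2, 5}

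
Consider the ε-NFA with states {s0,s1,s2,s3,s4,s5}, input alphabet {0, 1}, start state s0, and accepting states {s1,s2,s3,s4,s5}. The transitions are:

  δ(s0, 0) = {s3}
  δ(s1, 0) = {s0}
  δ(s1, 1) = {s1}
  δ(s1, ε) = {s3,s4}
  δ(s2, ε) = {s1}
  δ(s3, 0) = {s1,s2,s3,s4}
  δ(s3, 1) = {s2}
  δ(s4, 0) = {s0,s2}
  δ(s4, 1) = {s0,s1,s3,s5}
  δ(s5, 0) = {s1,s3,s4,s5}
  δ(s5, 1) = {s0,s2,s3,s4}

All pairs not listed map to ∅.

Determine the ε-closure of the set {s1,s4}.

{s1,s3,s4}

Begin with {s1,s4}.
s1 →ε {s3,s4}; add s3.
ε-closure = {s1,s3,s4}.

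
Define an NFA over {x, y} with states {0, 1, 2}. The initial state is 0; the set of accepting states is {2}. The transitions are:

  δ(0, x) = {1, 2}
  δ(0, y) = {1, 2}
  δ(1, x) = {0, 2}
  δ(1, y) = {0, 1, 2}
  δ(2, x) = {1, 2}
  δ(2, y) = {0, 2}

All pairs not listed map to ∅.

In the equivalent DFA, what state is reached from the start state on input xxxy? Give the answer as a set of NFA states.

Start: {0}.
δ(0,x) = {1, 2}.
Union: {1, 2}.
After x: {1, 2}.
δ(1,x) = {0, 2}; δ(2,x) = {1, 2}.
Union: {0, 1, 2}.
After x: {0, 1, 2}.
δ(0,x) = {1, 2}; δ(1,x) = {0, 2}; δ(2,x) = {1, 2}.
Union: {0, 1, 2}.
After x: {0, 1, 2}.
δ(0,y) = {1, 2}; δ(1,y) = {0, 1, 2}; δ(2,y) = {0, 2}.
Union: {0, 1, 2}.
After y: {0, 1, 2}.

{0, 1, 2}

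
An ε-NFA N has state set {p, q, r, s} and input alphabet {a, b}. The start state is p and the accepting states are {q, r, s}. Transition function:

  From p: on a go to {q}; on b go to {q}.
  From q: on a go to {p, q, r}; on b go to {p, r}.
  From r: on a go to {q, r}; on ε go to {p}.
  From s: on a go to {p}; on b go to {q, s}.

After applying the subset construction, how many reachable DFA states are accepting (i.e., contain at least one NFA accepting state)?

Start state of the DFA: {p} (ε-closure of the NFA start).
{p} --a--> {q}  [new]
{p} --b--> {q}  [seen]
{q} --a--> {p, q, r}  [new]
{q} --b--> {p, r}  [new]
{p, q, r} --a--> {p, q, r}  [seen]
{p, q, r} --b--> {p, q, r}  [seen]
{p, r} --a--> {p, q, r}  [seen]
{p, r} --b--> {q}  [seen]
Reachable DFA states: {p}, {q}, {p, q, r}, {p, r}.
Accepting DFA states (contain an NFA accepting state): {q}, {p, q, r}, {p, r}.

3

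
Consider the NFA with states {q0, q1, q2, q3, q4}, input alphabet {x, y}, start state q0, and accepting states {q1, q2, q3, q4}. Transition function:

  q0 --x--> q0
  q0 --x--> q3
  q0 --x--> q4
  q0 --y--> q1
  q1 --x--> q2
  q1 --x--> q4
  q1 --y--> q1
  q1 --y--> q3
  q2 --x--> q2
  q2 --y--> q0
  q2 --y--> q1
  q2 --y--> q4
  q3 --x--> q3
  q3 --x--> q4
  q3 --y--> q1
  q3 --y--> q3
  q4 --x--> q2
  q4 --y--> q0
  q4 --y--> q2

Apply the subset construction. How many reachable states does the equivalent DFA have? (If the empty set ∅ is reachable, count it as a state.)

13

Start state of the DFA: {q0}.
{q0} --x--> {q0, q3, q4}  [new]
{q0} --y--> {q1}  [new]
{q0, q3, q4} --x--> {q0, q2, q3, q4}  [new]
{q0, q3, q4} --y--> {q0, q1, q2, q3}  [new]
{q1} --x--> {q2, q4}  [new]
{q1} --y--> {q1, q3}  [new]
{q0, q2, q3, q4} --x--> {q0, q2, q3, q4}  [seen]
{q0, q2, q3, q4} --y--> {q0, q1, q2, q3, q4}  [new]
{q0, q1, q2, q3} --x--> {q0, q2, q3, q4}  [seen]
{q0, q1, q2, q3} --y--> {q0, q1, q3, q4}  [new]
{q2, q4} --x--> {q2}  [new]
{q2, q4} --y--> {q0, q1, q2, q4}  [new]
{q1, q3} --x--> {q2, q3, q4}  [new]
{q1, q3} --y--> {q1, q3}  [seen]
{q0, q1, q2, q3, q4} --x--> {q0, q2, q3, q4}  [seen]
{q0, q1, q2, q3, q4} --y--> {q0, q1, q2, q3, q4}  [seen]
{q0, q1, q3, q4} --x--> {q0, q2, q3, q4}  [seen]
{q0, q1, q3, q4} --y--> {q0, q1, q2, q3}  [seen]
{q2} --x--> {q2}  [seen]
{q2} --y--> {q0, q1, q4}  [new]
{q0, q1, q2, q4} --x--> {q0, q2, q3, q4}  [seen]
{q0, q1, q2, q4} --y--> {q0, q1, q2, q3, q4}  [seen]
{q2, q3, q4} --x--> {q2, q3, q4}  [seen]
{q2, q3, q4} --y--> {q0, q1, q2, q3, q4}  [seen]
{q0, q1, q4} --x--> {q0, q2, q3, q4}  [seen]
{q0, q1, q4} --y--> {q0, q1, q2, q3}  [seen]
Reachable DFA states: {q0}, {q0, q3, q4}, {q1}, {q0, q2, q3, q4}, {q0, q1, q2, q3}, {q2, q4}, {q1, q3}, {q0, q1, q2, q3, q4}, {q0, q1, q3, q4}, {q2}, {q0, q1, q2, q4}, {q2, q3, q4}, {q0, q1, q4}.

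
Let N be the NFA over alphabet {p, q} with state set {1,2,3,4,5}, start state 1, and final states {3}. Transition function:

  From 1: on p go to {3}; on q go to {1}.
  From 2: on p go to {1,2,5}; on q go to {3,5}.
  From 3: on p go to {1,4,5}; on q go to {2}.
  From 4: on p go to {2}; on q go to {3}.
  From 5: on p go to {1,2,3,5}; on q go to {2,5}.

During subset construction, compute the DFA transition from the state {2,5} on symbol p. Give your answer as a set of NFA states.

{1,2,3,5}

δ(2,p) = {1,2,5}; δ(5,p) = {1,2,3,5}.
Union: {1,2,3,5}.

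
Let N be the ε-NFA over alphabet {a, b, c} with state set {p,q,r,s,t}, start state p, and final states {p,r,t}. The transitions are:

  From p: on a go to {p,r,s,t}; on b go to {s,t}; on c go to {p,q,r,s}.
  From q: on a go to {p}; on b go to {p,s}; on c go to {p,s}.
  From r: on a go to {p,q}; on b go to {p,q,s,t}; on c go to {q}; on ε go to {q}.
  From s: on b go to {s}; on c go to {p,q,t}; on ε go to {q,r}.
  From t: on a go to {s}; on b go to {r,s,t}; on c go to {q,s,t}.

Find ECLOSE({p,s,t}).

Begin with {p,s,t}.
s →ε {q,r}; add q, r.
ε-closure = {p,q,r,s,t}.

{p,q,r,s,t}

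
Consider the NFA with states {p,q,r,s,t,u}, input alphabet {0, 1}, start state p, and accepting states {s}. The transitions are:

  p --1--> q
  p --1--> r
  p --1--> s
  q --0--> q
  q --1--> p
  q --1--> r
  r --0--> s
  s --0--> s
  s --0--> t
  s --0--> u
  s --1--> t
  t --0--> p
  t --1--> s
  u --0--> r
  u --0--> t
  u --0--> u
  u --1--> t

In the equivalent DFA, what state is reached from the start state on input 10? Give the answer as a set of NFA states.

Start: {p}.
δ(p,1) = {q,r,s}.
Union: {q,r,s}.
After 1: {q,r,s}.
δ(q,0) = {q}; δ(r,0) = {s}; δ(s,0) = {s,t,u}.
Union: {q,s,t,u}.
After 0: {q,s,t,u}.

{q,s,t,u}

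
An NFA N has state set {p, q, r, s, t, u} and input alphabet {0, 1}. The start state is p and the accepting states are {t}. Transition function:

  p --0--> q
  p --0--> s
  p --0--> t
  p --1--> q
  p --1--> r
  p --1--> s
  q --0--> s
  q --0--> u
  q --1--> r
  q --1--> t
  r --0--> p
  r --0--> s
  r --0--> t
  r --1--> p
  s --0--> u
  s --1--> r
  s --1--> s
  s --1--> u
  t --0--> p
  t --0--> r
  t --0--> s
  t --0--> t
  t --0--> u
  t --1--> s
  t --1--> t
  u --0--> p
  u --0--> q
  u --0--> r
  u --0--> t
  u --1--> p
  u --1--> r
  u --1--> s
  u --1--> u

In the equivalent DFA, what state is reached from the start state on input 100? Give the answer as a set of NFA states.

{p, q, r, s, t, u}

Start: {p}.
δ(p,1) = {q, r, s}.
Union: {q, r, s}.
After 1: {q, r, s}.
δ(q,0) = {s, u}; δ(r,0) = {p, s, t}; δ(s,0) = {u}.
Union: {p, s, t, u}.
After 0: {p, s, t, u}.
δ(p,0) = {q, s, t}; δ(s,0) = {u}; δ(t,0) = {p, r, s, t, u}; δ(u,0) = {p, q, r, t}.
Union: {p, q, r, s, t, u}.
After 0: {p, q, r, s, t, u}.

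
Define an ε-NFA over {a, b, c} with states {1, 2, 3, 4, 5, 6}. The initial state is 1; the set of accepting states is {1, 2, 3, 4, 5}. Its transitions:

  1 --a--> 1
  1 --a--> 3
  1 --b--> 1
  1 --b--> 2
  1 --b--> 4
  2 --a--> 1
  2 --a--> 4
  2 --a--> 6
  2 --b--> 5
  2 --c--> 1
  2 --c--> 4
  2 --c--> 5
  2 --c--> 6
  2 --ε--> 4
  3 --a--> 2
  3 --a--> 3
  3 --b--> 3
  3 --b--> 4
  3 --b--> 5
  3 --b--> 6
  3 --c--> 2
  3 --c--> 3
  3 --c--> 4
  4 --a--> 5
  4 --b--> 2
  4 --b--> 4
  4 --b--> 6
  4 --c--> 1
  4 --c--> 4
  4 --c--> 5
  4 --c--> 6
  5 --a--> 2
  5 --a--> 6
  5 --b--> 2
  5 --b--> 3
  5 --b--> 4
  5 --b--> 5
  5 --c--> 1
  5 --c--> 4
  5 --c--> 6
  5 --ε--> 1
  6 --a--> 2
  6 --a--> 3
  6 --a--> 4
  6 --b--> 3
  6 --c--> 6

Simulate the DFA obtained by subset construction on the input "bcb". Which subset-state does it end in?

{1, 2, 3, 4, 5, 6}

Start: {1}.
δ(1,b) = {1, 2, 4}.
Union: {1, 2, 4}.
After b: {1, 2, 4}.
δ(1,c) = ∅; δ(2,c) = {1, 4, 5, 6}; δ(4,c) = {1, 4, 5, 6}.
Union: {1, 4, 5, 6}.
After c: {1, 4, 5, 6}.
δ(1,b) = {1, 2, 4}; δ(4,b) = {2, 4, 6}; δ(5,b) = {2, 3, 4, 5}; δ(6,b) = {3}.
Union: {1, 2, 3, 4, 5, 6}.
After b: {1, 2, 3, 4, 5, 6}.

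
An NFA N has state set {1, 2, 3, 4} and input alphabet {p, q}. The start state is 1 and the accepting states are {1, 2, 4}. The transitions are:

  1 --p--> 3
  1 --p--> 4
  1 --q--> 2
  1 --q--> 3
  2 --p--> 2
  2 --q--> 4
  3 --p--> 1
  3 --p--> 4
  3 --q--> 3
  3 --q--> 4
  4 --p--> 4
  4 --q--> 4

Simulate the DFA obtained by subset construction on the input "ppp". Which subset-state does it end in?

Start: {1}.
δ(1,p) = {3, 4}.
Union: {3, 4}.
After p: {3, 4}.
δ(3,p) = {1, 4}; δ(4,p) = {4}.
Union: {1, 4}.
After p: {1, 4}.
δ(1,p) = {3, 4}; δ(4,p) = {4}.
Union: {3, 4}.
After p: {3, 4}.

{3, 4}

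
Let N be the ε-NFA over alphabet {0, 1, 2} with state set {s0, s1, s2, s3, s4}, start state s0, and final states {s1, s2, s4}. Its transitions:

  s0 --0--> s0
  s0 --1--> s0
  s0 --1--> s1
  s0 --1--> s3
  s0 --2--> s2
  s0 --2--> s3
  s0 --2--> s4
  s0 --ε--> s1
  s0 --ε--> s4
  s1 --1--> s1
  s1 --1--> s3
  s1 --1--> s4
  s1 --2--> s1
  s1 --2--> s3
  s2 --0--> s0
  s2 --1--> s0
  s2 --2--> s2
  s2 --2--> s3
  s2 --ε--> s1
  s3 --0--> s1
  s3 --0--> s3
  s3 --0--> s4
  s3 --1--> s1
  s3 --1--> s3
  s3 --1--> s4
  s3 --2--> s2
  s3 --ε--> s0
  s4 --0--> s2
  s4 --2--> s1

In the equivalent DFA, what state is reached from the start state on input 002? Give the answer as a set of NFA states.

Start: {s0, s1, s4}.
δ(s0,0) = {s0}; δ(s1,0) = ∅; δ(s4,0) = {s2}.
Union: {s0, s2}.
ε-closure gives {s0, s1, s2, s4}.
After 0: {s0, s1, s2, s4}.
δ(s0,0) = {s0}; δ(s1,0) = ∅; δ(s2,0) = {s0}; δ(s4,0) = {s2}.
Union: {s0, s2}.
ε-closure gives {s0, s1, s2, s4}.
After 0: {s0, s1, s2, s4}.
δ(s0,2) = {s2, s3, s4}; δ(s1,2) = {s1, s3}; δ(s2,2) = {s2, s3}; δ(s4,2) = {s1}.
Union: {s1, s2, s3, s4}.
ε-closure gives {s0, s1, s2, s3, s4}.
After 2: {s0, s1, s2, s3, s4}.

{s0, s1, s2, s3, s4}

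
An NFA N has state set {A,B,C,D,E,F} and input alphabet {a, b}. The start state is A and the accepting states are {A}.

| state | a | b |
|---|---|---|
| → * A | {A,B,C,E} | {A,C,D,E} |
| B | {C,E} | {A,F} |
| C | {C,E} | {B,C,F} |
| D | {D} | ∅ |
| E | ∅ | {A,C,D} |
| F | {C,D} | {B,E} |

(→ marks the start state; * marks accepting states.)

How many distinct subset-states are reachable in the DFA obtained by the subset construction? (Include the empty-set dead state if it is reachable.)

5

Start state of the DFA: {A}.
{A} --a--> {A,B,C,E}  [new]
{A} --b--> {A,C,D,E}  [new]
{A,B,C,E} --a--> {A,B,C,E}  [seen]
{A,B,C,E} --b--> {A,B,C,D,E,F}  [new]
{A,C,D,E} --a--> {A,B,C,D,E}  [new]
{A,C,D,E} --b--> {A,B,C,D,E,F}  [seen]
{A,B,C,D,E,F} --a--> {A,B,C,D,E}  [seen]
{A,B,C,D,E,F} --b--> {A,B,C,D,E,F}  [seen]
{A,B,C,D,E} --a--> {A,B,C,D,E}  [seen]
{A,B,C,D,E} --b--> {A,B,C,D,E,F}  [seen]
Reachable DFA states: {A}, {A,B,C,E}, {A,C,D,E}, {A,B,C,D,E,F}, {A,B,C,D,E}.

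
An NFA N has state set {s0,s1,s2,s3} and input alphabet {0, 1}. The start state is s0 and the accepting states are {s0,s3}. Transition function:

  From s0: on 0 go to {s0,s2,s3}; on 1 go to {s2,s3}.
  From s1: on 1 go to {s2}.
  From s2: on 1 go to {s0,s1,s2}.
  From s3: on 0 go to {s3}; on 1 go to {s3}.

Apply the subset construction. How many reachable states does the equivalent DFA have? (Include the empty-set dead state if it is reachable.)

5

Start state of the DFA: {s0}.
{s0} --0--> {s0,s2,s3}  [new]
{s0} --1--> {s2,s3}  [new]
{s0,s2,s3} --0--> {s0,s2,s3}  [seen]
{s0,s2,s3} --1--> {s0,s1,s2,s3}  [new]
{s2,s3} --0--> {s3}  [new]
{s2,s3} --1--> {s0,s1,s2,s3}  [seen]
{s0,s1,s2,s3} --0--> {s0,s2,s3}  [seen]
{s0,s1,s2,s3} --1--> {s0,s1,s2,s3}  [seen]
{s3} --0--> {s3}  [seen]
{s3} --1--> {s3}  [seen]
Reachable DFA states: {s0}, {s0,s2,s3}, {s2,s3}, {s0,s1,s2,s3}, {s3}.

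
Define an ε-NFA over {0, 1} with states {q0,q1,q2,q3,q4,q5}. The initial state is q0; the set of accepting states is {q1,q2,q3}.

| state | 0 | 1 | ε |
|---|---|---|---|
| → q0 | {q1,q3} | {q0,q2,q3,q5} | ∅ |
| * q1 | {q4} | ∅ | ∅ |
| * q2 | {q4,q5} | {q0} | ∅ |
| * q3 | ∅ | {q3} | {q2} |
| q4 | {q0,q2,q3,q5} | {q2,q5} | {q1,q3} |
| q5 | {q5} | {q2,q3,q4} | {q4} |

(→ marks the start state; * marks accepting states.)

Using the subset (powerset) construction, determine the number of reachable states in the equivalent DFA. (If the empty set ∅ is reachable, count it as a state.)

Start state of the DFA: {q0} (ε-closure of the NFA start).
{q0} --0--> {q1,q2,q3}  [new]
{q0} --1--> {q0,q1,q2,q3,q4,q5}  [new]
{q1,q2,q3} --0--> {q1,q2,q3,q4,q5}  [new]
{q1,q2,q3} --1--> {q0,q2,q3}  [new]
{q0,q1,q2,q3,q4,q5} --0--> {q0,q1,q2,q3,q4,q5}  [seen]
{q0,q1,q2,q3,q4,q5} --1--> {q0,q1,q2,q3,q4,q5}  [seen]
{q1,q2,q3,q4,q5} --0--> {q0,q1,q2,q3,q4,q5}  [seen]
{q1,q2,q3,q4,q5} --1--> {q0,q1,q2,q3,q4,q5}  [seen]
{q0,q2,q3} --0--> {q1,q2,q3,q4,q5}  [seen]
{q0,q2,q3} --1--> {q0,q1,q2,q3,q4,q5}  [seen]
Reachable DFA states: {q0}, {q1,q2,q3}, {q0,q1,q2,q3,q4,q5}, {q1,q2,q3,q4,q5}, {q0,q2,q3}.

5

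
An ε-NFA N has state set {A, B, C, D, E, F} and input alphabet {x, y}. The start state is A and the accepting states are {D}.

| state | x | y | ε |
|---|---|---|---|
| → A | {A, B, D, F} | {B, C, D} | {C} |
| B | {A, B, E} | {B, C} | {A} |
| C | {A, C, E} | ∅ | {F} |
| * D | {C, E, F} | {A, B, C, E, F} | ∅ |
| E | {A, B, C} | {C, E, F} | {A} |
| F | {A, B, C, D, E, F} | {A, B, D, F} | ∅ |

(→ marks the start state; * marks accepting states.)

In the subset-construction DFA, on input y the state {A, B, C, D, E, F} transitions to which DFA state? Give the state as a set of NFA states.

δ(A,y) = {B, C, D}; δ(B,y) = {B, C}; δ(C,y) = ∅; δ(D,y) = {A, B, C, E, F}; δ(E,y) = {C, E, F}; δ(F,y) = {A, B, D, F}.
Union: {A, B, C, D, E, F}.

{A, B, C, D, E, F}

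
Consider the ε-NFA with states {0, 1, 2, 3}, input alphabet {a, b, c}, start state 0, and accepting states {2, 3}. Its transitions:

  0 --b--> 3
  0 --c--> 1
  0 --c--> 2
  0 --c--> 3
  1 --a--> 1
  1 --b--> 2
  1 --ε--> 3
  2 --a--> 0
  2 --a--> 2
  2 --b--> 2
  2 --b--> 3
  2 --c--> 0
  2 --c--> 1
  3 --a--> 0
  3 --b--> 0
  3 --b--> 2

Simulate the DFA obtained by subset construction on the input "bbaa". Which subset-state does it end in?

{0, 2}

Start: {0}.
δ(0,b) = {3}.
Union: {3}.
After b: {3}.
δ(3,b) = {0, 2}.
Union: {0, 2}.
After b: {0, 2}.
δ(0,a) = ∅; δ(2,a) = {0, 2}.
Union: {0, 2}.
After a: {0, 2}.
δ(0,a) = ∅; δ(2,a) = {0, 2}.
Union: {0, 2}.
After a: {0, 2}.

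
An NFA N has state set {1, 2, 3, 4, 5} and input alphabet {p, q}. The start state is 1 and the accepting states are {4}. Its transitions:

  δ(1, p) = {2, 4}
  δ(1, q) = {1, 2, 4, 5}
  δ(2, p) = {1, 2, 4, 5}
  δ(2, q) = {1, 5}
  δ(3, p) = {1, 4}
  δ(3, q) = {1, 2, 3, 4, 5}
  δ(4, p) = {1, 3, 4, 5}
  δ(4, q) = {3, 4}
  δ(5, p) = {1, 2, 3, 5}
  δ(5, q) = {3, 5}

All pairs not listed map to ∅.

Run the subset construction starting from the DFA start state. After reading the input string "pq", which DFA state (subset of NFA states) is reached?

Start: {1}.
δ(1,p) = {2, 4}.
Union: {2, 4}.
After p: {2, 4}.
δ(2,q) = {1, 5}; δ(4,q) = {3, 4}.
Union: {1, 3, 4, 5}.
After q: {1, 3, 4, 5}.

{1, 3, 4, 5}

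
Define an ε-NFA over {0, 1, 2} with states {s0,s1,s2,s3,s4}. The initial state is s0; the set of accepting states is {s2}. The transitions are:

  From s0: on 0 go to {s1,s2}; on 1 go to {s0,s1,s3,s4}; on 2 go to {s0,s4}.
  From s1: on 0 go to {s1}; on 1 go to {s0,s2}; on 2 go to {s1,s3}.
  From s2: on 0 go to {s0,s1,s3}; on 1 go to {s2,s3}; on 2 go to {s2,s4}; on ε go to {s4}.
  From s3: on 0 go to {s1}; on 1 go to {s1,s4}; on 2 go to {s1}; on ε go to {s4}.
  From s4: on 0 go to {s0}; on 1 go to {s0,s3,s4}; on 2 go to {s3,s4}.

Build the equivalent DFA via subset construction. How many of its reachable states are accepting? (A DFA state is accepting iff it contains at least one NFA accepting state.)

Start state of the DFA: {s0} (ε-closure of the NFA start).
{s0} --0--> {s1,s2,s4}  [new]
{s0} --1--> {s0,s1,s3,s4}  [new]
{s0} --2--> {s0,s4}  [new]
{s1,s2,s4} --0--> {s0,s1,s3,s4}  [seen]
{s1,s2,s4} --1--> {s0,s2,s3,s4}  [new]
{s1,s2,s4} --2--> {s1,s2,s3,s4}  [new]
{s0,s1,s3,s4} --0--> {s0,s1,s2,s4}  [new]
{s0,s1,s3,s4} --1--> {s0,s1,s2,s3,s4}  [new]
{s0,s1,s3,s4} --2--> {s0,s1,s3,s4}  [seen]
{s0,s4} --0--> {s0,s1,s2,s4}  [seen]
{s0,s4} --1--> {s0,s1,s3,s4}  [seen]
{s0,s4} --2--> {s0,s3,s4}  [new]
{s0,s2,s3,s4} --0--> {s0,s1,s2,s3,s4}  [seen]
{s0,s2,s3,s4} --1--> {s0,s1,s2,s3,s4}  [seen]
{s0,s2,s3,s4} --2--> {s0,s1,s2,s3,s4}  [seen]
{s1,s2,s3,s4} --0--> {s0,s1,s3,s4}  [seen]
{s1,s2,s3,s4} --1--> {s0,s1,s2,s3,s4}  [seen]
{s1,s2,s3,s4} --2--> {s1,s2,s3,s4}  [seen]
{s0,s1,s2,s4} --0--> {s0,s1,s2,s3,s4}  [seen]
{s0,s1,s2,s4} --1--> {s0,s1,s2,s3,s4}  [seen]
{s0,s1,s2,s4} --2--> {s0,s1,s2,s3,s4}  [seen]
{s0,s1,s2,s3,s4} --0--> {s0,s1,s2,s3,s4}  [seen]
{s0,s1,s2,s3,s4} --1--> {s0,s1,s2,s3,s4}  [seen]
{s0,s1,s2,s3,s4} --2--> {s0,s1,s2,s3,s4}  [seen]
{s0,s3,s4} --0--> {s0,s1,s2,s4}  [seen]
{s0,s3,s4} --1--> {s0,s1,s3,s4}  [seen]
{s0,s3,s4} --2--> {s0,s1,s3,s4}  [seen]
Reachable DFA states: {s0}, {s1,s2,s4}, {s0,s1,s3,s4}, {s0,s4}, {s0,s2,s3,s4}, {s1,s2,s3,s4}, {s0,s1,s2,s4}, {s0,s1,s2,s3,s4}, {s0,s3,s4}.
Accepting DFA states (contain an NFA accepting state): {s1,s2,s4}, {s0,s2,s3,s4}, {s1,s2,s3,s4}, {s0,s1,s2,s4}, {s0,s1,s2,s3,s4}.

5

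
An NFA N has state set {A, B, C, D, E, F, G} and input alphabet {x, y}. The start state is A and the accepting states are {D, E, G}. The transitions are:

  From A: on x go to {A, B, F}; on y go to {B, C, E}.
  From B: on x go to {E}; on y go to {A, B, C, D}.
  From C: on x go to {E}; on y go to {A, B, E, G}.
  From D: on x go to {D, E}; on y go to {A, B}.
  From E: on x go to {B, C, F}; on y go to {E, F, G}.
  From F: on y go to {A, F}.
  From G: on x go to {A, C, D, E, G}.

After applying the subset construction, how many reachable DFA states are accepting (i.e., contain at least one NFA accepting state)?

Start state of the DFA: {A}.
{A} --x--> {A, B, F}  [new]
{A} --y--> {B, C, E}  [new]
{A, B, F} --x--> {A, B, E, F}  [new]
{A, B, F} --y--> {A, B, C, D, E, F}  [new]
{B, C, E} --x--> {B, C, E, F}  [new]
{B, C, E} --y--> {A, B, C, D, E, F, G}  [new]
{A, B, E, F} --x--> {A, B, C, E, F}  [new]
{A, B, E, F} --y--> {A, B, C, D, E, F, G}  [seen]
{A, B, C, D, E, F} --x--> {A, B, C, D, E, F}  [seen]
{A, B, C, D, E, F} --y--> {A, B, C, D, E, F, G}  [seen]
{B, C, E, F} --x--> {B, C, E, F}  [seen]
{B, C, E, F} --y--> {A, B, C, D, E, F, G}  [seen]
{A, B, C, D, E, F, G} --x--> {A, B, C, D, E, F, G}  [seen]
{A, B, C, D, E, F, G} --y--> {A, B, C, D, E, F, G}  [seen]
{A, B, C, E, F} --x--> {A, B, C, E, F}  [seen]
{A, B, C, E, F} --y--> {A, B, C, D, E, F, G}  [seen]
Reachable DFA states: {A}, {A, B, F}, {B, C, E}, {A, B, E, F}, {A, B, C, D, E, F}, {B, C, E, F}, {A, B, C, D, E, F, G}, {A, B, C, E, F}.
Accepting DFA states (contain an NFA accepting state): {B, C, E}, {A, B, E, F}, {A, B, C, D, E, F}, {B, C, E, F}, {A, B, C, D, E, F, G}, {A, B, C, E, F}.

6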